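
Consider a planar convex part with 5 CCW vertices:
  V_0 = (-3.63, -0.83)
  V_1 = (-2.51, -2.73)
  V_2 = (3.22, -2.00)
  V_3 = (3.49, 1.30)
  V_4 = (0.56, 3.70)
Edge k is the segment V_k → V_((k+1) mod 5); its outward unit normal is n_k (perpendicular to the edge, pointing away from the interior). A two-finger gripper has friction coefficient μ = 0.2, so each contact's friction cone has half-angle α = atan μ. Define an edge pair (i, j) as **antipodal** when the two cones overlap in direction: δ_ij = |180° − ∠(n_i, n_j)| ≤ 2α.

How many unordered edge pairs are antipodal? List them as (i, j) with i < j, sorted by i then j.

count = 1; pairs: (0,3)

α = atan 0.2 = 11.31°;  2α = 22.62°
n_0 = (-0.8615, -0.5078)
n_1 = (+0.1264, -0.9920)
n_2 = (+0.9967, -0.0815)
n_3 = (+0.6337, +0.7736)
n_4 = (-0.7341, +0.6790)
  (0,1): δ = 113.26°  ·
  (0,2): δ = 35.20°  ·
  (0,3): δ = 20.16°  ✓
  (0,4): δ = 106.71°  ·
  (1,2): δ = 101.94°  ·
  (1,3): δ = 46.58°  ·
  (1,4): δ = 39.97°  ·
  (2,3): δ = 124.64°  ·
  (2,4): δ = 38.09°  ·
  (3,4): δ = 93.45°  ·
antipodal pairs: 1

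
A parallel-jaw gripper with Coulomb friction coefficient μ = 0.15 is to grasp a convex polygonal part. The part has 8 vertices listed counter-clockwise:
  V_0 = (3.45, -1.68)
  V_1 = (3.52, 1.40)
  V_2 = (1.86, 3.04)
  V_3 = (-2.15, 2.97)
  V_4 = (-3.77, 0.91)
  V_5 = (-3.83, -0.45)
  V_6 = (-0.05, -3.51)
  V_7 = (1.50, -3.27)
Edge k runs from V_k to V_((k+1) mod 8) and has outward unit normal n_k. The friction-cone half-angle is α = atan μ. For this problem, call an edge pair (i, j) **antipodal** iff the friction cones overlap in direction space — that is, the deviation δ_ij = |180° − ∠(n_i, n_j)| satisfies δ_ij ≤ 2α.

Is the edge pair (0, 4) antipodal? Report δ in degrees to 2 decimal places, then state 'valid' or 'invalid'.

α = atan 0.15 = 8.53°;  2α = 17.06°
edge 0: e_0 = (+0.07, +3.08);  n_0 = (+0.9997, -0.0227)
edge 4: e_4 = (-0.06, -1.36);  n_4 = (-0.9990, +0.0441)
∠(n_0, n_4) = 178.78°
δ = |180° − 178.78°| = 1.22°
1.22° ≤ 2α = 17.06°  →  valid

δ = 1.22°, valid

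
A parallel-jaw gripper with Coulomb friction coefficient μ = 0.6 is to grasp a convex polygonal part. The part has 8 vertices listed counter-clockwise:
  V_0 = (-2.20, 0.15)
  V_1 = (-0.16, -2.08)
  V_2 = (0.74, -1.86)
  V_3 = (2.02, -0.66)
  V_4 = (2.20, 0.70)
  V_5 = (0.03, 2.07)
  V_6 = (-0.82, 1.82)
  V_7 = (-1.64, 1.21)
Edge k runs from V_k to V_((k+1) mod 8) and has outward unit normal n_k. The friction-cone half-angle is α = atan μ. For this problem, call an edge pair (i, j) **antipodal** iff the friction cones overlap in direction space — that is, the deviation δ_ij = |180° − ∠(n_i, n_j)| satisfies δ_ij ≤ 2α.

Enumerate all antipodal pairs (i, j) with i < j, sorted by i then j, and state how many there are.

α = atan 0.6 = 30.96°;  2α = 61.93°
n_0 = (-0.7378, -0.6750)
n_1 = (+0.2375, -0.9714)
n_2 = (+0.6839, -0.7295)
n_3 = (+0.9914, -0.1312)
n_4 = (+0.5338, +0.8456)
n_5 = (-0.2822, +0.9594)
n_6 = (-0.5969, +0.8023)
n_7 = (-0.8842, +0.4671)
  (0,1): δ = 118.72°  ·
  (0,2): δ = 89.30°  ·
  (0,3): δ = 49.99°  ✓
  (0,4): δ = 15.28°  ✓
  (0,5): δ = 63.94°  ·
  (0,6): δ = 84.19°  ·
  (0,7): δ = 109.70°  ·
  (1,2): δ = 150.58°  ·
  (1,3): δ = 111.28°  ·
  (1,4): δ = 46.00°  ✓
  (1,5): δ = 2.65°  ✓
  (1,6): δ = 22.91°  ✓
  (1,7): δ = 48.42°  ✓
  (2,3): δ = 140.69°  ·
  (2,4): δ = 75.42°  ·
  (2,5): δ = 26.76°  ✓
  (2,6): δ = 6.51°  ✓
  (2,7): δ = 19.00°  ✓
  (3,4): δ = 114.73°  ·
  (3,5): δ = 66.07°  ·
  (3,6): δ = 45.81°  ✓
  (3,7): δ = 20.31°  ✓
  (4,5): δ = 131.34°  ·
  (4,6): δ = 111.09°  ·
  (4,7): δ = 85.58°  ·
  (5,6): δ = 159.74°  ·
  (5,7): δ = 134.24°  ·
  (6,7): δ = 154.49°  ·
antipodal pairs: 11

count = 11; pairs: (0,3), (0,4), (1,4), (1,5), (1,6), (1,7), (2,5), (2,6), (2,7), (3,6), (3,7)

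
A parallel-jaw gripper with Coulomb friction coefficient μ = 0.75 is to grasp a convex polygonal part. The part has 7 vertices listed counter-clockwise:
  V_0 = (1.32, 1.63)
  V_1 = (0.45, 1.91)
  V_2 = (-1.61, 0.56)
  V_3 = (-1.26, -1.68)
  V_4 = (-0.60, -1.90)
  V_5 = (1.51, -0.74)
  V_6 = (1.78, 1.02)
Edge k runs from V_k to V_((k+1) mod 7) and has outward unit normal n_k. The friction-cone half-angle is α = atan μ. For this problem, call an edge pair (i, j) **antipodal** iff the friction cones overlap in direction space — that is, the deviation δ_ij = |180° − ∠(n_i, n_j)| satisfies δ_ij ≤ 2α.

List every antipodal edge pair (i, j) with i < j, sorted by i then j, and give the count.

α = atan 0.75 = 36.87°;  2α = 73.74°
n_0 = (+0.3064, +0.9519)
n_1 = (-0.5481, +0.8364)
n_2 = (-0.9880, -0.1544)
n_3 = (-0.3162, -0.9487)
n_4 = (+0.4818, -0.8763)
n_5 = (+0.9884, -0.1516)
n_6 = (+0.7984, +0.6021)
  (0,1): δ = 128.92°  ·
  (0,2): δ = 63.28°  ✓
  (0,3): δ = 0.59°  ✓
  (0,4): δ = 46.64°  ✓
  (0,5): δ = 99.12°  ·
  (0,6): δ = 144.86°  ·
  (1,2): δ = 114.36°  ·
  (1,3): δ = 51.67°  ✓
  (1,4): δ = 4.44°  ✓
  (1,5): δ = 48.04°  ✓
  (1,6): δ = 93.78°  ·
  (2,3): δ = 117.32°  ·
  (2,4): δ = 70.08°  ✓
  (2,5): δ = 17.60°  ✓
  (2,6): δ = 28.14°  ✓
  (3,4): δ = 132.76°  ·
  (3,5): δ = 80.29°  ·
  (3,6): δ = 34.55°  ✓
  (4,5): δ = 127.52°  ·
  (4,6): δ = 81.78°  ·
  (5,6): δ = 134.26°  ·
antipodal pairs: 10

count = 10; pairs: (0,2), (0,3), (0,4), (1,3), (1,4), (1,5), (2,4), (2,5), (2,6), (3,6)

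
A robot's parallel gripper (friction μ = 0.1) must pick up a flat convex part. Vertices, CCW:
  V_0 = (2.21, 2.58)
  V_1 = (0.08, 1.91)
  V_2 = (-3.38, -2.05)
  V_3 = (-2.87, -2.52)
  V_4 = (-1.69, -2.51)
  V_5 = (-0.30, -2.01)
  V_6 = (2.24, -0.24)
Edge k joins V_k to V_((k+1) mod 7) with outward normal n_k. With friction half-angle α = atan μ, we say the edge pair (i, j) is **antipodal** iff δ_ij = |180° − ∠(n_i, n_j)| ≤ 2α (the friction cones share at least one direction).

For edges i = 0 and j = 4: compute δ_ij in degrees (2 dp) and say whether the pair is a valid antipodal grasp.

δ = 2.32°, valid

α = atan 0.1 = 5.71°;  2α = 11.42°
edge 0: e_0 = (-2.13, -0.67);  n_0 = (-0.3001, +0.9539)
edge 4: e_4 = (+1.39, +0.50);  n_4 = (+0.3385, -0.9410)
∠(n_0, n_4) = 177.68°
δ = |180° − 177.68°| = 2.32°
2.32° ≤ 2α = 11.42°  →  valid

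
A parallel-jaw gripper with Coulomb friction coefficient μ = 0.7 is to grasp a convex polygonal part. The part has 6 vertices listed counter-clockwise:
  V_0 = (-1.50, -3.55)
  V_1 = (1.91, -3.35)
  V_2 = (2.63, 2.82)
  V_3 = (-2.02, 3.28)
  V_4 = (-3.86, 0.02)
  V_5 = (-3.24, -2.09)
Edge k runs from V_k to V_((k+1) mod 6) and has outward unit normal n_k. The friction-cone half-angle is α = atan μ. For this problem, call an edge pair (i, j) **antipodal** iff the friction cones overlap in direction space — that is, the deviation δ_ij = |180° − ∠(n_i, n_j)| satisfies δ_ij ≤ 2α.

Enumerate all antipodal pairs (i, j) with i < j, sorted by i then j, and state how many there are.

α = atan 0.7 = 34.99°;  2α = 69.98°
n_0 = (+0.0586, -0.9983)
n_1 = (+0.9933, -0.1159)
n_2 = (+0.0984, +0.9951)
n_3 = (-0.8709, +0.4915)
n_4 = (-0.9594, -0.2819)
n_5 = (-0.6428, -0.7661)
  (0,1): δ = 100.01°  ·
  (0,2): δ = 9.01°  ✓
  (0,3): δ = 57.20°  ✓
  (0,4): δ = 103.02°  ·
  (0,5): δ = 136.64°  ·
  (1,2): δ = 88.99°  ·
  (1,3): δ = 22.79°  ✓
  (1,4): δ = 23.03°  ✓
  (1,5): δ = 56.66°  ✓
  (2,3): δ = 113.79°  ·
  (2,4): δ = 67.98°  ✓
  (2,5): δ = 34.35°  ✓
  (3,4): δ = 134.18°  ·
  (3,5): δ = 100.56°  ·
  (4,5): δ = 146.37°  ·
antipodal pairs: 7

count = 7; pairs: (0,2), (0,3), (1,3), (1,4), (1,5), (2,4), (2,5)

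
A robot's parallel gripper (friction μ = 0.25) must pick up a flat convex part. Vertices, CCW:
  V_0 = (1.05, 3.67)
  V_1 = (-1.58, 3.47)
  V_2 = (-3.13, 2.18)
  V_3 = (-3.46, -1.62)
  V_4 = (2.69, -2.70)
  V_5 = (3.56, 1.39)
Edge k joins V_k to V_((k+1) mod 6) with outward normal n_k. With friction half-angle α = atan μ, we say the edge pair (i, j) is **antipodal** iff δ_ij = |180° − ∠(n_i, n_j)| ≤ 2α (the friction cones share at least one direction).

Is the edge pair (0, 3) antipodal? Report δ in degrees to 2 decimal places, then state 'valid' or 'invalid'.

δ = 14.31°, valid

α = atan 0.25 = 14.04°;  2α = 28.07°
edge 0: e_0 = (-2.63, -0.20);  n_0 = (-0.0758, +0.9971)
edge 3: e_3 = (+6.15, -1.08);  n_3 = (-0.1730, -0.9849)
∠(n_0, n_3) = 165.69°
δ = |180° − 165.69°| = 14.31°
14.31° ≤ 2α = 28.07°  →  valid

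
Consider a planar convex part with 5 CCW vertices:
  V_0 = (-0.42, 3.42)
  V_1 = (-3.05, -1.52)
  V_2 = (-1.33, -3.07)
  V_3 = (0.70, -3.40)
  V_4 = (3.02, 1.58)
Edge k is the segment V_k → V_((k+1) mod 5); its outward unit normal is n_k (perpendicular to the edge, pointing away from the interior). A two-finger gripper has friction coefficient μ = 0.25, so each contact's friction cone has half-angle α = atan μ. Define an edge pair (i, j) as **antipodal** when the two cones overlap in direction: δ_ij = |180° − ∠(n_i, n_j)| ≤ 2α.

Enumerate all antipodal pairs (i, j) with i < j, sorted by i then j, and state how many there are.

α = atan 0.25 = 14.04°;  2α = 28.07°
n_0 = (-0.8827, +0.4699)
n_1 = (-0.6694, -0.7429)
n_2 = (-0.1605, -0.9870)
n_3 = (+0.9065, -0.4223)
n_4 = (+0.4717, +0.8818)
  (0,1): δ = 103.99°  ·
  (0,2): δ = 71.20°  ·
  (0,3): δ = 3.05°  ✓
  (0,4): δ = 89.89°  ·
  (1,2): δ = 147.21°  ·
  (1,3): δ = 72.96°  ·
  (1,4): δ = 13.88°  ✓
  (2,3): δ = 105.75°  ·
  (2,4): δ = 18.91°  ✓
  (3,4): δ = 93.16°  ·
antipodal pairs: 3

count = 3; pairs: (0,3), (1,4), (2,4)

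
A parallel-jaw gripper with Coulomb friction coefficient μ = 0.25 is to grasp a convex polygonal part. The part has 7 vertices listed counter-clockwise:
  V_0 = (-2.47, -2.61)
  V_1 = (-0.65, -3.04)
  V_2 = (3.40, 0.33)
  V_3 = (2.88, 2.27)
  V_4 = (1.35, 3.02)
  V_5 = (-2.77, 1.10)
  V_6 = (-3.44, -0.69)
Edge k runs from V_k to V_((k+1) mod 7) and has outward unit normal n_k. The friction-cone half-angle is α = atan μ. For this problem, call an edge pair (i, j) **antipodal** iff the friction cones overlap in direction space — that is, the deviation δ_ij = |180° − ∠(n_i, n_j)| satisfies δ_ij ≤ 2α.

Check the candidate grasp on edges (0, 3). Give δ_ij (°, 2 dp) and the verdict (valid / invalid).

α = atan 0.25 = 14.04°;  2α = 28.07°
edge 0: e_0 = (+1.82, -0.43);  n_0 = (-0.2299, -0.9732)
edge 3: e_3 = (-1.53, +0.75);  n_3 = (+0.4402, +0.8979)
∠(n_0, n_3) = 167.18°
δ = |180° − 167.18°| = 12.82°
12.82° ≤ 2α = 28.07°  →  valid

δ = 12.82°, valid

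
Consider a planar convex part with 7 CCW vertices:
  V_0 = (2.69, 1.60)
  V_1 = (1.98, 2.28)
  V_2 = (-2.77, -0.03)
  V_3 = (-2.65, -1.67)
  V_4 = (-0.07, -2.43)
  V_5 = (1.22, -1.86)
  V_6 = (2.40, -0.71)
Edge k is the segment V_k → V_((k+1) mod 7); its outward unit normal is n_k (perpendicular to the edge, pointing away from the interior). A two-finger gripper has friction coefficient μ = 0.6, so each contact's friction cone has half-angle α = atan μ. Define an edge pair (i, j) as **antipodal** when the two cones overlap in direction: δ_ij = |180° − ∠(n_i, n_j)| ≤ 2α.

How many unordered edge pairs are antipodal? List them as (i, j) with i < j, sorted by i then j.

α = atan 0.6 = 30.96°;  2α = 61.93°
n_0 = (+0.6917, +0.7222)
n_1 = (-0.4373, +0.8993)
n_2 = (-0.9973, -0.0730)
n_3 = (-0.2826, -0.9592)
n_4 = (+0.4042, -0.9147)
n_5 = (+0.6979, -0.7162)
n_6 = (+0.9922, -0.1246)
  (0,1): δ = 110.30°  ·
  (0,2): δ = 42.05°  ✓
  (0,3): δ = 27.35°  ✓
  (0,4): δ = 67.60°  ·
  (0,5): δ = 88.03°  ·
  (0,6): δ = 126.61°  ·
  (1,2): δ = 111.75°  ·
  (1,3): δ = 42.35°  ✓
  (1,4): δ = 2.10°  ✓
  (1,5): δ = 18.33°  ✓
  (1,6): δ = 56.91°  ✓
  (2,3): δ = 110.60°  ·
  (2,4): δ = 70.35°  ·
  (2,5): δ = 49.92°  ✓
  (2,6): δ = 11.34°  ✓
  (3,4): δ = 139.75°  ·
  (3,5): δ = 119.32°  ·
  (3,6): δ = 80.74°  ·
  (4,5): δ = 159.58°  ·
  (4,6): δ = 120.99°  ·
  (5,6): δ = 141.42°  ·
antipodal pairs: 8

count = 8; pairs: (0,2), (0,3), (1,3), (1,4), (1,5), (1,6), (2,5), (2,6)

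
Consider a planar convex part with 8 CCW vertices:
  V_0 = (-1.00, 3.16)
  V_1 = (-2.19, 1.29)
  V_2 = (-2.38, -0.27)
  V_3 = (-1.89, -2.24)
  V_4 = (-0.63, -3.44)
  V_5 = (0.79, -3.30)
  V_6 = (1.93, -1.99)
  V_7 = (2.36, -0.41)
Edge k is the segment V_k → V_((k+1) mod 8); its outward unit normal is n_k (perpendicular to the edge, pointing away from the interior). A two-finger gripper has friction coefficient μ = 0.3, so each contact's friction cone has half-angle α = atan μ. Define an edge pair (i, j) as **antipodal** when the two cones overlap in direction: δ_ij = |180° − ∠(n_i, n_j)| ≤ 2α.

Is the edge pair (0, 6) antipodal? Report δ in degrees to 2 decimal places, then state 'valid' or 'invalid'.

α = atan 0.3 = 16.70°;  2α = 33.40°
edge 0: e_0 = (-1.19, -1.87);  n_0 = (-0.8437, +0.5369)
edge 6: e_6 = (+0.43, +1.58);  n_6 = (+0.9649, -0.2626)
∠(n_0, n_6) = 162.75°
δ = |180° − 162.75°| = 17.25°
17.25° ≤ 2α = 33.40°  →  valid

δ = 17.25°, valid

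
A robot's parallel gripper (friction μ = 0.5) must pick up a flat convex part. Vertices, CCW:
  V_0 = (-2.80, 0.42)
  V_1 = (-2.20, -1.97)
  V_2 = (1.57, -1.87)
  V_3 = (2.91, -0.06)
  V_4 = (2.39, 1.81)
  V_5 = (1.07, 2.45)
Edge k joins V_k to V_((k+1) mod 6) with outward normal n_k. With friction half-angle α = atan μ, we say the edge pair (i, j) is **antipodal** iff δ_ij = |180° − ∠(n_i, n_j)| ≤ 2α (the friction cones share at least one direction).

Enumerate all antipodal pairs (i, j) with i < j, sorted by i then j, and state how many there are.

α = atan 0.5 = 26.57°;  2α = 53.13°
n_0 = (-0.9699, -0.2435)
n_1 = (+0.0265, -0.9996)
n_2 = (+0.8037, -0.5950)
n_3 = (+0.9634, +0.2679)
n_4 = (+0.4363, +0.8998)
n_5 = (-0.4645, +0.8856)
  (0,1): δ = 102.57°  ·
  (0,2): δ = 50.61°  ✓
  (0,3): δ = 1.45°  ✓
  (0,4): δ = 50.04°  ✓
  (0,5): δ = 103.59°  ·
  (1,2): δ = 128.03°  ·
  (1,3): δ = 75.98°  ·
  (1,4): δ = 27.39°  ✓
  (1,5): δ = 26.16°  ✓
  (2,3): δ = 127.95°  ·
  (2,4): δ = 79.35°  ·
  (2,5): δ = 25.81°  ✓
  (3,4): δ = 131.41°  ·
  (3,5): δ = 77.86°  ·
  (4,5): δ = 126.45°  ·
antipodal pairs: 6

count = 6; pairs: (0,2), (0,3), (0,4), (1,4), (1,5), (2,5)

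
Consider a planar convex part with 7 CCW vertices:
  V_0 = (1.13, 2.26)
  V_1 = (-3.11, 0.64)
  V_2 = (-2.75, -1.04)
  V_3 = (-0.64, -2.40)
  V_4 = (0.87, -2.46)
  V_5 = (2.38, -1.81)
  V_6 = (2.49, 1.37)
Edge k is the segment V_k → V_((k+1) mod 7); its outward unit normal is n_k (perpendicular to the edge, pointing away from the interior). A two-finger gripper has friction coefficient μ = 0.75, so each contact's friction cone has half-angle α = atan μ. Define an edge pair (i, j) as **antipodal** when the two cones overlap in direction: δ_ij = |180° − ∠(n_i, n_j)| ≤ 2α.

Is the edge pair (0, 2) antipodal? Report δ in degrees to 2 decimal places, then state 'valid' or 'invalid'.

α = atan 0.75 = 36.87°;  2α = 73.74°
edge 0: e_0 = (-4.24, -1.62);  n_0 = (-0.3569, +0.9341)
edge 2: e_2 = (+2.11, -1.36);  n_2 = (-0.5418, -0.8405)
∠(n_0, n_2) = 126.29°
δ = |180° − 126.29°| = 53.71°
53.71° ≤ 2α = 73.74°  →  valid

δ = 53.71°, valid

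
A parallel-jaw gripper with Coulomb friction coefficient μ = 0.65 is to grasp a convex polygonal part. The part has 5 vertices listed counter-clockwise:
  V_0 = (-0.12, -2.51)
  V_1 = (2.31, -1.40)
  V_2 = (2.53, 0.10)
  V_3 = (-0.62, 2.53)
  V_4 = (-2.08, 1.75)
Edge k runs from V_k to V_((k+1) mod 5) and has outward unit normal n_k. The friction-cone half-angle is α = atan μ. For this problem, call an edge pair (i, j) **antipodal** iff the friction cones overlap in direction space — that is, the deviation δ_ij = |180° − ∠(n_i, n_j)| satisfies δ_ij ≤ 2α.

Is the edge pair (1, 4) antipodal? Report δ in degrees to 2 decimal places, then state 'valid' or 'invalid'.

δ = 33.05°, valid

α = atan 0.65 = 33.02°;  2α = 66.05°
edge 1: e_1 = (+0.22, +1.50);  n_1 = (+0.9894, -0.1451)
edge 4: e_4 = (+1.96, -4.26);  n_4 = (-0.9085, -0.4180)
∠(n_1, n_4) = 146.95°
δ = |180° − 146.95°| = 33.05°
33.05° ≤ 2α = 66.05°  →  valid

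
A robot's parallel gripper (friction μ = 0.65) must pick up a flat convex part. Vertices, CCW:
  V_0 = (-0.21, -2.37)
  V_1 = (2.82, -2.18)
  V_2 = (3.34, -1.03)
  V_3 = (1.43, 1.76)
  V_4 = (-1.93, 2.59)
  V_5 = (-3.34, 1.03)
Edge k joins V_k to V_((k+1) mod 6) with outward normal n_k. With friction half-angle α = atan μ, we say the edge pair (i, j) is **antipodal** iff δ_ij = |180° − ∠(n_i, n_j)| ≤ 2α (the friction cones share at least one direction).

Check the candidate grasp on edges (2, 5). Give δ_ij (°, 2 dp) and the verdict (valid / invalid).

α = atan 0.65 = 33.02°;  2α = 66.05°
edge 2: e_2 = (-1.91, +2.79);  n_2 = (+0.8252, +0.5649)
edge 5: e_5 = (+3.13, -3.40);  n_5 = (-0.7357, -0.6773)
∠(n_2, n_5) = 171.76°
δ = |180° − 171.76°| = 8.24°
8.24° ≤ 2α = 66.05°  →  valid

δ = 8.24°, valid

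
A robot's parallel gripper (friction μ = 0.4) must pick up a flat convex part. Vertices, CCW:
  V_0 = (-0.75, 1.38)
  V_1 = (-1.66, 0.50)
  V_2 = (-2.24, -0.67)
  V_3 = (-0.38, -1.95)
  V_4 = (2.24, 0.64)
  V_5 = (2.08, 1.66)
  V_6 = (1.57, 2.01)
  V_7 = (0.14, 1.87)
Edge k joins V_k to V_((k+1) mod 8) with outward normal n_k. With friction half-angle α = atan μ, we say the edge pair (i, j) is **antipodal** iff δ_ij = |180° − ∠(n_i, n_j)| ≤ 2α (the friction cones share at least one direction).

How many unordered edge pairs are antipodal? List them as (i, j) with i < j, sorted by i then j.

count = 7; pairs: (0,3), (1,3), (1,4), (2,5), (2,6), (3,6), (3,7)

α = atan 0.4 = 21.80°;  2α = 43.60°
n_0 = (-0.6952, +0.7189)
n_1 = (-0.8960, +0.4441)
n_2 = (-0.5669, -0.8238)
n_3 = (+0.7030, -0.7112)
n_4 = (+0.9879, +0.1550)
n_5 = (+0.5658, +0.8245)
n_6 = (-0.0974, +0.9952)
n_7 = (-0.4823, +0.8760)
  (0,1): δ = 160.41°  ·
  (0,2): δ = 78.57°  ·
  (0,3): δ = 0.63°  ✓
  (0,4): δ = 54.88°  ·
  (0,5): δ = 101.50°  ·
  (0,6): δ = 141.55°  ·
  (0,7): δ = 164.80°  ·
  (1,2): δ = 98.17°  ·
  (1,3): δ = 18.96°  ✓
  (1,4): δ = 35.28°  ✓
  (1,5): δ = 81.91°  ·
  (1,6): δ = 121.96°  ·
  (1,7): δ = 145.20°  ·
  (2,3): δ = 100.80°  ·
  (2,4): δ = 46.55°  ·
  (2,5): δ = 0.07°  ✓
  (2,6): δ = 40.13°  ✓
  (2,7): δ = 63.37°  ·
  (3,4): δ = 125.76°  ·
  (3,5): δ = 79.13°  ·
  (3,6): δ = 39.08°  ✓
  (3,7): δ = 15.83°  ✓
  (4,5): δ = 133.38°  ·
  (4,6): δ = 93.32°  ·
  (4,7): δ = 70.08°  ·
  (5,6): δ = 139.95°  ·
  (5,7): δ = 116.70°  ·
  (6,7): δ = 156.76°  ·
antipodal pairs: 7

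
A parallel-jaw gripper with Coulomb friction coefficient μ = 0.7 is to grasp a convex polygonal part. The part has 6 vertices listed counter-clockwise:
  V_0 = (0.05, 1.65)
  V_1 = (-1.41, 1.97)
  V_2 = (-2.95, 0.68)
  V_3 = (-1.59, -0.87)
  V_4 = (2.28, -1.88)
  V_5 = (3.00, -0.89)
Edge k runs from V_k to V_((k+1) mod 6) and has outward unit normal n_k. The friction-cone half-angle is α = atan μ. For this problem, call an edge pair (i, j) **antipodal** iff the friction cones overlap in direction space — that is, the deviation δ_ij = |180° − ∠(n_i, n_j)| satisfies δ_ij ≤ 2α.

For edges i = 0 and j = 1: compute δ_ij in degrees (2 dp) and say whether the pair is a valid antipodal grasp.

δ = 127.69°, invalid

α = atan 0.7 = 34.99°;  2α = 69.98°
edge 0: e_0 = (-1.46, +0.32);  n_0 = (+0.2141, +0.9768)
edge 1: e_1 = (-1.54, -1.29);  n_1 = (-0.6421, +0.7666)
∠(n_0, n_1) = 52.31°
δ = |180° − 52.31°| = 127.69°
127.69° > 2α = 69.98°  →  invalid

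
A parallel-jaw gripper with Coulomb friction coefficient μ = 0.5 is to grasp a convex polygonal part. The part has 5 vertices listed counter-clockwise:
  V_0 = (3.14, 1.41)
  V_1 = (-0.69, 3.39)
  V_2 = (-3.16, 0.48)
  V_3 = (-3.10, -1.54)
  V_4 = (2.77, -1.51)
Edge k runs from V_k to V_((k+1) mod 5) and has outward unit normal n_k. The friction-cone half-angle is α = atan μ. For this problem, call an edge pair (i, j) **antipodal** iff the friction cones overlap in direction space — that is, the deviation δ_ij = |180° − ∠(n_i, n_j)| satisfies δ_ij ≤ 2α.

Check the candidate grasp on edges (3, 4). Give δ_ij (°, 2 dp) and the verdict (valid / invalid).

δ = 97.51°, invalid

α = atan 0.5 = 26.57°;  2α = 53.13°
edge 3: e_3 = (+5.87, +0.03);  n_3 = (+0.0051, -1.0000)
edge 4: e_4 = (+0.37, +2.92);  n_4 = (+0.9921, -0.1257)
∠(n_3, n_4) = 82.49°
δ = |180° − 82.49°| = 97.51°
97.51° > 2α = 53.13°  →  invalid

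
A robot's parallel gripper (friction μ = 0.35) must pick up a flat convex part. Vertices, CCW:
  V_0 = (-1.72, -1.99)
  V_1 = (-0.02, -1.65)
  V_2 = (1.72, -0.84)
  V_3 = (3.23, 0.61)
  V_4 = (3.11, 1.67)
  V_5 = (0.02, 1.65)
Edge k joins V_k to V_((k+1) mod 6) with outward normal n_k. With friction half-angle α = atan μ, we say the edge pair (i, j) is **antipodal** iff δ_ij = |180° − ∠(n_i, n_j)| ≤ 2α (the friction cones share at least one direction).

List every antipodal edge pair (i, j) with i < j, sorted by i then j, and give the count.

count = 4; pairs: (0,4), (1,4), (2,5), (3,5)

α = atan 0.35 = 19.29°;  2α = 38.58°
n_0 = (+0.1961, -0.9806)
n_1 = (+0.4220, -0.9066)
n_2 = (+0.6926, -0.7213)
n_3 = (+0.9937, +0.1125)
n_4 = (-0.0065, +1.0000)
n_5 = (-0.9022, +0.4313)
  (0,1): δ = 166.35°  ·
  (0,2): δ = 147.47°  ·
  (0,3): δ = 94.85°  ·
  (0,4): δ = 10.94°  ✓
  (0,5): δ = 53.14°  ·
  (1,2): δ = 161.12°  ·
  (1,3): δ = 108.50°  ·
  (1,4): δ = 24.59°  ✓
  (1,5): δ = 39.49°  ·
  (2,3): δ = 127.38°  ·
  (2,4): δ = 43.47°  ·
  (2,5): δ = 20.61°  ✓
  (3,4): δ = 96.09°  ·
  (3,5): δ = 32.01°  ✓
  (4,5): δ = 115.92°  ·
antipodal pairs: 4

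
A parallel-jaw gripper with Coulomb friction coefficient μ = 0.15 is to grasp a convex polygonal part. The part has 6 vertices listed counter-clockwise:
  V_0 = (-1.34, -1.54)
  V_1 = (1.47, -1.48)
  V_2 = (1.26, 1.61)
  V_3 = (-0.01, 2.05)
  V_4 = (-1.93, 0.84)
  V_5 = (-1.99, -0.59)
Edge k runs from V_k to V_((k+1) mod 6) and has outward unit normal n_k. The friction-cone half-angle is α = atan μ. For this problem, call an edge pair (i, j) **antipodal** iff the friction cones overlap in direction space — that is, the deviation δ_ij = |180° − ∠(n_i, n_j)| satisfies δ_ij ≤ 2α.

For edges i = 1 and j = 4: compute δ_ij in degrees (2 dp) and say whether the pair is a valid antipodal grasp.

α = atan 0.15 = 8.53°;  2α = 17.06°
edge 1: e_1 = (-0.21, +3.09);  n_1 = (+0.9977, +0.0678)
edge 4: e_4 = (-0.06, -1.43);  n_4 = (-0.9991, +0.0419)
∠(n_1, n_4) = 173.71°
δ = |180° − 173.71°| = 6.29°
6.29° ≤ 2α = 17.06°  →  valid

δ = 6.29°, valid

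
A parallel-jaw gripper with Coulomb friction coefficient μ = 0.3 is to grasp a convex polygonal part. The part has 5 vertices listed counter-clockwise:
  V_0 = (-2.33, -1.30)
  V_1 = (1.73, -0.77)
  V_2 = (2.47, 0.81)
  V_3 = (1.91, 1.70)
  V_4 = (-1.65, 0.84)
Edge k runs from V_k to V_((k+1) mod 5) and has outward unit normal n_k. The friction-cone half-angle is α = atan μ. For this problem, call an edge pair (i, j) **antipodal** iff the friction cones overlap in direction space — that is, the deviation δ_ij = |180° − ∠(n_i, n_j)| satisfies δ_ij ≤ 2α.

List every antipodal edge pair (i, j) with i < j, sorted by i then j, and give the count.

count = 2; pairs: (0,3), (1,4)

α = atan 0.3 = 16.70°;  2α = 33.40°
n_0 = (+0.1294, -0.9916)
n_1 = (+0.9056, -0.4241)
n_2 = (+0.8464, +0.5326)
n_3 = (-0.2348, +0.9720)
n_4 = (-0.9530, +0.3028)
  (0,1): δ = 122.53°  ·
  (0,2): δ = 65.26°  ·
  (0,3): δ = 6.14°  ✓
  (0,4): δ = 64.93°  ·
  (1,2): δ = 122.73°  ·
  (1,3): δ = 51.32°  ·
  (1,4): δ = 7.47°  ✓
  (2,3): δ = 108.60°  ·
  (2,4): δ = 49.81°  ·
  (3,4): δ = 121.21°  ·
antipodal pairs: 2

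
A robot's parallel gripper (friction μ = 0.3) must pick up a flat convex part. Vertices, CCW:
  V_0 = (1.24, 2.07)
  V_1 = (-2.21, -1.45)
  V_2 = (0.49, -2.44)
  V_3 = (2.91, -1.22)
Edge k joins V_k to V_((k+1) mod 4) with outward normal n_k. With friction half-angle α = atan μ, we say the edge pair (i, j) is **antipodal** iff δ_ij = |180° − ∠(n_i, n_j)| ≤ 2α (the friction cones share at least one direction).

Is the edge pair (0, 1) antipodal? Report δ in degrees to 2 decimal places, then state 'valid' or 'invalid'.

α = atan 0.3 = 16.70°;  2α = 33.40°
edge 0: e_0 = (-3.45, -3.52);  n_0 = (-0.7142, +0.7000)
edge 1: e_1 = (+2.70, -0.99);  n_1 = (-0.3443, -0.9389)
∠(n_0, n_1) = 114.29°
δ = |180° − 114.29°| = 65.71°
65.71° > 2α = 33.40°  →  invalid

δ = 65.71°, invalid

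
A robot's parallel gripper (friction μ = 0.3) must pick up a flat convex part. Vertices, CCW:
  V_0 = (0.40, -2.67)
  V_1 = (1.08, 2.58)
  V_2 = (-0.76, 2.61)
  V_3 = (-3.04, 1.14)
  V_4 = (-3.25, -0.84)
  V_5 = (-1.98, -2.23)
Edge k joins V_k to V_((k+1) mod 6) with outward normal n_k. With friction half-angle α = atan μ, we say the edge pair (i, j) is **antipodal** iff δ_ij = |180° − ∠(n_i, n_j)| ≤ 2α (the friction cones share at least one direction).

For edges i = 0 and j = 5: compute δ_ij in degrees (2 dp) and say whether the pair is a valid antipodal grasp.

δ = 86.91°, invalid

α = atan 0.3 = 16.70°;  2α = 33.40°
edge 0: e_0 = (+0.68, +5.25);  n_0 = (+0.9917, -0.1285)
edge 5: e_5 = (+2.38, -0.44);  n_5 = (-0.1818, -0.9833)
∠(n_0, n_5) = 93.09°
δ = |180° − 93.09°| = 86.91°
86.91° > 2α = 33.40°  →  invalid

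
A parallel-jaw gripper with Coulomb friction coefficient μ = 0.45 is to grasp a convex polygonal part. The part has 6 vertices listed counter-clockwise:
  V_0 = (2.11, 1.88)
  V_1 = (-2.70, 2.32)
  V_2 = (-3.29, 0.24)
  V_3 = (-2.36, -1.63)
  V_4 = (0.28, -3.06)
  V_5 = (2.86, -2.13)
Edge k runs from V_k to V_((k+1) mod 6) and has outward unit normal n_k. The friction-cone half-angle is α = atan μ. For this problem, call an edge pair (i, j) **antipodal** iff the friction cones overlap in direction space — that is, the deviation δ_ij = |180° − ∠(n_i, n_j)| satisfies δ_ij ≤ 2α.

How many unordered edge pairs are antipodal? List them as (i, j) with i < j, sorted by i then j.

count = 4; pairs: (0,3), (0,4), (1,5), (2,5)

α = atan 0.45 = 24.23°;  2α = 48.46°
n_0 = (+0.0911, +0.9958)
n_1 = (-0.9620, +0.2729)
n_2 = (-0.8954, -0.4453)
n_3 = (-0.4763, -0.8793)
n_4 = (+0.3391, -0.9407)
n_5 = (+0.9830, +0.1838)
  (0,1): δ = 100.61°  ·
  (0,2): δ = 58.33°  ·
  (0,3): δ = 23.22°  ✓
  (0,4): δ = 25.05°  ✓
  (0,5): δ = 105.82°  ·
  (1,2): δ = 137.72°  ·
  (1,3): δ = 102.61°  ·
  (1,4): δ = 54.34°  ·
  (1,5): δ = 26.43°  ✓
  (2,3): δ = 144.89°  ·
  (2,4): δ = 96.62°  ·
  (2,5): δ = 15.85°  ✓
  (3,4): δ = 131.73°  ·
  (3,5): δ = 50.96°  ·
  (4,5): δ = 99.23°  ·
antipodal pairs: 4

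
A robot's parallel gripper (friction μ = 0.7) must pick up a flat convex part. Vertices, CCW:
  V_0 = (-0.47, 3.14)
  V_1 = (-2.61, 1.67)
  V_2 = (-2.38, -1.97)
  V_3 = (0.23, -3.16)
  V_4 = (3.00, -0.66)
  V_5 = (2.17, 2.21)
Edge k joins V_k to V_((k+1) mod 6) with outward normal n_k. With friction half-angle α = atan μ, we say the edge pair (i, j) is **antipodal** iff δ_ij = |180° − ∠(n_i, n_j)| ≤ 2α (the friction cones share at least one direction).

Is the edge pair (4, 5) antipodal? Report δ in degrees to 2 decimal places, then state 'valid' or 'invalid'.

α = atan 0.7 = 34.99°;  2α = 69.98°
edge 4: e_4 = (-0.83, +2.87);  n_4 = (+0.9606, +0.2778)
edge 5: e_5 = (-2.64, +0.93);  n_5 = (+0.3323, +0.9432)
∠(n_4, n_5) = 54.46°
δ = |180° − 54.46°| = 125.54°
125.54° > 2α = 69.98°  →  invalid

δ = 125.54°, invalid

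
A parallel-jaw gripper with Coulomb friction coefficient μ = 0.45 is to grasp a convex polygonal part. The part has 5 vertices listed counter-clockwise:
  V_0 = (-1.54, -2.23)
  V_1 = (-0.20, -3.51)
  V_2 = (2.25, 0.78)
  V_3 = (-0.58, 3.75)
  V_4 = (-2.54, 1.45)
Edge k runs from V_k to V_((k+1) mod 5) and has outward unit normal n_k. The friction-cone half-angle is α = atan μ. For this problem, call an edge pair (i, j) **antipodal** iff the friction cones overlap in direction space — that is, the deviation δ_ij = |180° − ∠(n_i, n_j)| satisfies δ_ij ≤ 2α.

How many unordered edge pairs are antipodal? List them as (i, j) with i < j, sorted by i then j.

α = atan 0.45 = 24.23°;  2α = 48.46°
n_0 = (-0.6907, -0.7231)
n_1 = (+0.8684, -0.4959)
n_2 = (+0.7240, +0.6898)
n_3 = (-0.7611, +0.6486)
n_4 = (-0.9650, -0.2622)
  (0,1): δ = 76.04°  ·
  (0,2): δ = 2.69°  ✓
  (0,3): δ = 93.25°  ·
  (0,4): δ = 148.89°  ·
  (1,2): δ = 106.65°  ·
  (1,3): δ = 10.71°  ✓
  (1,4): δ = 44.93°  ✓
  (2,3): δ = 84.05°  ·
  (2,4): δ = 28.41°  ✓
  (3,4): δ = 124.36°  ·
antipodal pairs: 4

count = 4; pairs: (0,2), (1,3), (1,4), (2,4)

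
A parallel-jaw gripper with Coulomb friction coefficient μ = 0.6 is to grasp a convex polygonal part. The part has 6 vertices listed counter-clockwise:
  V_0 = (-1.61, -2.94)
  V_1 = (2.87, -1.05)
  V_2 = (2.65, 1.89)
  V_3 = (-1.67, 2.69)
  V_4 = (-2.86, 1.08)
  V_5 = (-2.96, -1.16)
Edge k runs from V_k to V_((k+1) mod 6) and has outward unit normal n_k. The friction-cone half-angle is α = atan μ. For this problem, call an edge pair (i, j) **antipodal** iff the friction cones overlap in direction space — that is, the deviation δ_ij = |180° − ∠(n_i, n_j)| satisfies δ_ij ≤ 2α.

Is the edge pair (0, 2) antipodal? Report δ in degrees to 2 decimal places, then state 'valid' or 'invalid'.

δ = 33.37°, valid

α = atan 0.6 = 30.96°;  2α = 61.93°
edge 0: e_0 = (+4.48, +1.89);  n_0 = (+0.3887, -0.9214)
edge 2: e_2 = (-4.32, +0.80);  n_2 = (+0.1821, +0.9833)
∠(n_0, n_2) = 146.63°
δ = |180° − 146.63°| = 33.37°
33.37° ≤ 2α = 61.93°  →  valid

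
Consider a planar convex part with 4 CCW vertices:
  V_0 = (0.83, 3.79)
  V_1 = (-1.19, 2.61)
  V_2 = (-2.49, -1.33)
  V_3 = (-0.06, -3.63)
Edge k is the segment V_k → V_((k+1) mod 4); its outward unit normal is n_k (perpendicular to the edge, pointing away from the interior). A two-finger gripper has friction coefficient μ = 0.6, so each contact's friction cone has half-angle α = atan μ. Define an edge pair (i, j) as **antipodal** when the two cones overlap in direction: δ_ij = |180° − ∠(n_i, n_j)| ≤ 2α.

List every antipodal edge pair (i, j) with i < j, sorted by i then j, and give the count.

count = 3; pairs: (0,3), (1,3), (2,3)

α = atan 0.6 = 30.96°;  2α = 61.93°
n_0 = (-0.5044, +0.8635)
n_1 = (-0.9496, +0.3133)
n_2 = (-0.6874, -0.7263)
n_3 = (+0.9929, -0.1191)
  (0,1): δ = 138.55°  ·
  (0,2): δ = 73.72°  ·
  (0,3): δ = 52.87°  ✓
  (1,2): δ = 115.17°  ·
  (1,3): δ = 11.42°  ✓
  (2,3): δ = 53.41°  ✓
antipodal pairs: 3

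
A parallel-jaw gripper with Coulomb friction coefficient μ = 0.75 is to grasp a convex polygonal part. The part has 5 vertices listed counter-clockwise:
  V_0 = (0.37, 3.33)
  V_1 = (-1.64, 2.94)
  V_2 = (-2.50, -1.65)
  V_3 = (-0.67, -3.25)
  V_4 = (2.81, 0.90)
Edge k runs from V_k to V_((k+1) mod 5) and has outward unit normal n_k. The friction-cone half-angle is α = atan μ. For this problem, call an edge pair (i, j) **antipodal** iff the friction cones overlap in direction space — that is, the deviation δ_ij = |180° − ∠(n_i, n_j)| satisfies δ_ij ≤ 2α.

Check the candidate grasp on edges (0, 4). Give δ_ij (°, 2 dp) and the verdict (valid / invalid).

δ = 124.14°, invalid

α = atan 0.75 = 36.87°;  2α = 73.74°
edge 0: e_0 = (-2.01, -0.39);  n_0 = (-0.1905, +0.9817)
edge 4: e_4 = (-2.44, +2.43);  n_4 = (+0.7057, +0.7086)
∠(n_0, n_4) = 55.86°
δ = |180° − 55.86°| = 124.14°
124.14° > 2α = 73.74°  →  invalid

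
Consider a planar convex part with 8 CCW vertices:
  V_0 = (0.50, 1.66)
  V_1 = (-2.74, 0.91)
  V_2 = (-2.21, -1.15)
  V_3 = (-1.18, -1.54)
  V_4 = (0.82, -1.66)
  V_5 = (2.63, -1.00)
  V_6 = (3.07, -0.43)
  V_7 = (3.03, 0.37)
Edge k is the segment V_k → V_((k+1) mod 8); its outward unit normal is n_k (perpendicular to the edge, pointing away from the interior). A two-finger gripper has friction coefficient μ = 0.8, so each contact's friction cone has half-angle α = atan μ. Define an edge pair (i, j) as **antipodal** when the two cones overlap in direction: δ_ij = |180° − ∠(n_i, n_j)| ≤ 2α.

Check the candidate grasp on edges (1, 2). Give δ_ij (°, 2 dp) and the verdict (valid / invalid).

α = atan 0.8 = 38.66°;  2α = 77.32°
edge 1: e_1 = (+0.53, -2.06);  n_1 = (-0.9685, -0.2492)
edge 2: e_2 = (+1.03, -0.39);  n_2 = (-0.3541, -0.9352)
∠(n_1, n_2) = 54.83°
δ = |180° − 54.83°| = 125.17°
125.17° > 2α = 77.32°  →  invalid

δ = 125.17°, invalid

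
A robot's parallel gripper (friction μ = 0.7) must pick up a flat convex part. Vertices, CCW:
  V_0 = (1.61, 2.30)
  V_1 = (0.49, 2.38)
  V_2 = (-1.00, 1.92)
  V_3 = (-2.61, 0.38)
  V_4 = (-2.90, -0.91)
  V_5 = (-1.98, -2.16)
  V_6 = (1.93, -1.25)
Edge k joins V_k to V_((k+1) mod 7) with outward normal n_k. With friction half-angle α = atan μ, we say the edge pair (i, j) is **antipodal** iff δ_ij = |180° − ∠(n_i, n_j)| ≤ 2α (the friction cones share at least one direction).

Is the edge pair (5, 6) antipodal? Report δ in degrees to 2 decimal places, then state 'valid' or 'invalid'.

α = atan 0.7 = 34.99°;  2α = 69.98°
edge 5: e_5 = (+3.91, +0.91);  n_5 = (+0.2267, -0.9740)
edge 6: e_6 = (-0.32, +3.55);  n_6 = (+0.9960, +0.0898)
∠(n_5, n_6) = 82.05°
δ = |180° − 82.05°| = 97.95°
97.95° > 2α = 69.98°  →  invalid

δ = 97.95°, invalid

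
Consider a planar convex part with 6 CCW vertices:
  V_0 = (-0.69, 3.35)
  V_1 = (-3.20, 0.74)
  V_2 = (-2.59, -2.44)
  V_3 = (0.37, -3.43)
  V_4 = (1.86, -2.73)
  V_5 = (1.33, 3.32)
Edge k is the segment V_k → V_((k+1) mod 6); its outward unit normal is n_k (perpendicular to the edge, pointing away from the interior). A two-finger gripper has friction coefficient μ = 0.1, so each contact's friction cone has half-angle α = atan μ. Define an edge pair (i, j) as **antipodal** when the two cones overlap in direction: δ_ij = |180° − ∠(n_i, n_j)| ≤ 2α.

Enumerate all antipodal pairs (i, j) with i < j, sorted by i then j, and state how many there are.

count = 1; pairs: (1,4)

α = atan 0.1 = 5.71°;  2α = 11.42°
n_0 = (-0.7208, +0.6932)
n_1 = (-0.9821, -0.1884)
n_2 = (-0.3172, -0.9484)
n_3 = (+0.4252, -0.9051)
n_4 = (+0.9962, +0.0873)
n_5 = (+0.0148, +0.9999)
  (0,1): δ = 125.26°  ·
  (0,2): δ = 64.61°  ·
  (0,3): δ = 20.95°  ·
  (0,4): δ = 48.89°  ·
  (0,5): δ = 133.03°  ·
  (1,2): δ = 119.35°  ·
  (1,3): δ = 75.69°  ·
  (1,4): δ = 5.85°  ✓
  (1,5): δ = 78.29°  ·
  (2,3): δ = 136.34°  ·
  (2,4): δ = 66.50°  ·
  (2,5): δ = 17.64°  ·
  (3,4): δ = 110.16°  ·
  (3,5): δ = 26.01°  ·
  (4,5): δ = 95.86°  ·
antipodal pairs: 1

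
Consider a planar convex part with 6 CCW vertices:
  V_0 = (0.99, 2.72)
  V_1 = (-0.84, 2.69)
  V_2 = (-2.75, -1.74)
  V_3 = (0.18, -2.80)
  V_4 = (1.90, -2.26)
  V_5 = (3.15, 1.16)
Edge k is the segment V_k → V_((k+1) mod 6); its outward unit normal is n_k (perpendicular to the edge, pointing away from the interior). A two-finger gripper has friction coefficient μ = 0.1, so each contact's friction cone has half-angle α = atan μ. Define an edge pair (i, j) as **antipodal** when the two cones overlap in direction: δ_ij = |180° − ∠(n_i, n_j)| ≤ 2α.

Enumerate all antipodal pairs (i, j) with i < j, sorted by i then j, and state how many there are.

count = 1; pairs: (1,4)

α = atan 0.1 = 5.71°;  2α = 11.42°
n_0 = (-0.0164, +0.9999)
n_1 = (-0.9183, +0.3959)
n_2 = (-0.3402, -0.9404)
n_3 = (+0.2995, -0.9541)
n_4 = (+0.9392, -0.3433)
n_5 = (+0.5855, +0.8107)
  (0,1): δ = 114.26°  ·
  (0,2): δ = 20.83°  ·
  (0,3): δ = 16.49°  ·
  (0,4): δ = 68.98°  ·
  (0,5): δ = 143.22°  ·
  (1,2): δ = 86.57°  ·
  (1,3): δ = 49.25°  ·
  (1,4): δ = 3.25°  ✓
  (1,5): δ = 77.49°  ·
  (2,3): δ = 142.68°  ·
  (2,4): δ = 90.19°  ·
  (2,5): δ = 15.95°  ·
  (3,4): δ = 127.51°  ·
  (3,5): δ = 53.27°  ·
  (4,5): δ = 105.76°  ·
antipodal pairs: 1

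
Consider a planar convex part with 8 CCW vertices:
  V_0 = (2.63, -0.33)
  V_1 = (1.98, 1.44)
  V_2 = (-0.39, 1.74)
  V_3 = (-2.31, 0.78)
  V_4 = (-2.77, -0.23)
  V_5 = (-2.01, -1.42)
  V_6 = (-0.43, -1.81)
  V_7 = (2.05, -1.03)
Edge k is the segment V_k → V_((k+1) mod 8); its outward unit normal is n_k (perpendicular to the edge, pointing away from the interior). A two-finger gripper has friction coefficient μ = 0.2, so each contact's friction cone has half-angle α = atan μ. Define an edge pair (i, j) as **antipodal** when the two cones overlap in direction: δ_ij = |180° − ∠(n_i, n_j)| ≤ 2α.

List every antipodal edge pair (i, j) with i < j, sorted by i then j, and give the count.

count = 4; pairs: (0,4), (1,5), (2,6), (3,7)

α = atan 0.2 = 11.31°;  2α = 22.62°
n_0 = (+0.9387, +0.3447)
n_1 = (+0.1256, +0.9921)
n_2 = (-0.4472, +0.8944)
n_3 = (-0.9101, +0.4145)
n_4 = (-0.8428, -0.5382)
n_5 = (-0.2396, -0.9709)
n_6 = (+0.3000, -0.9539)
n_7 = (+0.7700, -0.6380)
  (0,1): δ = 117.38°  ·
  (0,2): δ = 83.60°  ·
  (0,3): δ = 44.65°  ·
  (0,4): δ = 12.40°  ✓
  (0,5): δ = 55.97°  ·
  (0,6): δ = 87.29°  ·
  (0,7): δ = 120.19°  ·
  (1,2): δ = 146.22°  ·
  (1,3): δ = 107.27°  ·
  (1,4): δ = 50.22°  ·
  (1,5): δ = 6.65°  ✓
  (1,6): δ = 24.67°  ·
  (1,7): δ = 57.57°  ·
  (2,3): δ = 141.05°  ·
  (2,4): δ = 84.00°  ·
  (2,5): δ = 40.43°  ·
  (2,6): δ = 9.11°  ✓
  (2,7): δ = 23.79°  ·
  (3,4): δ = 122.95°  ·
  (3,5): δ = 79.38°  ·
  (3,6): δ = 48.05°  ·
  (3,7): δ = 15.16°  ✓
  (4,5): δ = 136.43°  ·
  (4,6): δ = 105.11°  ·
  (4,7): δ = 72.21°  ·
  (5,6): δ = 148.68°  ·
  (5,7): δ = 115.78°  ·
  (6,7): δ = 147.10°  ·
antipodal pairs: 4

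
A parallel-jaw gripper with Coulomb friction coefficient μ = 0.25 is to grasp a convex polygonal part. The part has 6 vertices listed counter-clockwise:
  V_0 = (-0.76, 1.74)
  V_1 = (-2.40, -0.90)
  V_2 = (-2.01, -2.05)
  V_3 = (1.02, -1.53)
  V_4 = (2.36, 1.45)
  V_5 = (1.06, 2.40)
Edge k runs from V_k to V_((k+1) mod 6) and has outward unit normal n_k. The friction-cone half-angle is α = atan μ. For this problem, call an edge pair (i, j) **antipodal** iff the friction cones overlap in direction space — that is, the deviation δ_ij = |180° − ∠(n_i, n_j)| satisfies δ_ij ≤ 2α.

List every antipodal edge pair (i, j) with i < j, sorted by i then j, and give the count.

count = 2; pairs: (0,3), (2,5)

α = atan 0.25 = 14.04°;  2α = 28.07°
n_0 = (-0.8494, +0.5277)
n_1 = (-0.9470, -0.3212)
n_2 = (+0.1691, -0.9856)
n_3 = (+0.9120, -0.4101)
n_4 = (+0.5900, +0.8074)
n_5 = (-0.3409, +0.9401)
  (0,1): δ = 129.42°  ·
  (0,2): δ = 48.41°  ·
  (0,3): δ = 7.64°  ✓
  (0,4): δ = 85.69°  ·
  (0,5): δ = 141.78°  ·
  (1,2): δ = 99.00°  ·
  (1,3): δ = 42.95°  ·
  (1,4): δ = 35.11°  ·
  (1,5): δ = 91.20°  ·
  (2,3): δ = 123.95°  ·
  (2,4): δ = 45.90°  ·
  (2,5): δ = 10.19°  ✓
  (3,4): δ = 101.95°  ·
  (3,5): δ = 45.86°  ·
  (4,5): δ = 123.91°  ·
antipodal pairs: 2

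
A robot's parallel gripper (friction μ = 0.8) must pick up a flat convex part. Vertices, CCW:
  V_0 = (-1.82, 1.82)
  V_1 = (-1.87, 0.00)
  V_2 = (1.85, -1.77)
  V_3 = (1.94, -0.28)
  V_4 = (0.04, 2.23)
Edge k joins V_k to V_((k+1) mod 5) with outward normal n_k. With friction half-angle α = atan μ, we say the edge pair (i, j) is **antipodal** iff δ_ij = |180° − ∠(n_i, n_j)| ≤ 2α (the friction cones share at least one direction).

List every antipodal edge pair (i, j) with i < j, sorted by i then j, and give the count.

count = 6; pairs: (0,2), (0,3), (1,2), (1,3), (1,4), (2,4)

α = atan 0.8 = 38.66°;  2α = 77.32°
n_0 = (-0.9996, +0.0275)
n_1 = (-0.4297, -0.9030)
n_2 = (+0.9982, -0.0603)
n_3 = (+0.7973, +0.6036)
n_4 = (-0.2153, +0.9766)
  (0,1): δ = 113.87°  ·
  (0,2): δ = 1.88°  ✓
  (0,3): δ = 38.70°  ✓
  (0,4): δ = 104.00°  ·
  (1,2): δ = 68.01°  ✓
  (1,3): δ = 27.43°  ✓
  (1,4): δ = 37.88°  ✓
  (2,3): δ = 139.42°  ·
  (2,4): δ = 74.11°  ✓
  (3,4): δ = 114.69°  ·
antipodal pairs: 6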